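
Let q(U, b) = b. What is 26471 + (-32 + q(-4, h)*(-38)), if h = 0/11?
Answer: 26439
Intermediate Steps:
h = 0 (h = 0*(1/11) = 0)
26471 + (-32 + q(-4, h)*(-38)) = 26471 + (-32 + 0*(-38)) = 26471 + (-32 + 0) = 26471 - 32 = 26439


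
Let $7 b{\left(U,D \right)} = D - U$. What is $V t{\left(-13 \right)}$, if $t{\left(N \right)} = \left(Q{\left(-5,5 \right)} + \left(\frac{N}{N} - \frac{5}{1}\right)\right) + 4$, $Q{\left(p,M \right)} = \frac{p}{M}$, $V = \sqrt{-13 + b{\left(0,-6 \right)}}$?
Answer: $- \frac{i \sqrt{679}}{7} \approx - 3.7225 i$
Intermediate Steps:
$b{\left(U,D \right)} = - \frac{U}{7} + \frac{D}{7}$ ($b{\left(U,D \right)} = \frac{D - U}{7} = - \frac{U}{7} + \frac{D}{7}$)
$V = \frac{i \sqrt{679}}{7}$ ($V = \sqrt{-13 + \left(\left(- \frac{1}{7}\right) 0 + \frac{1}{7} \left(-6\right)\right)} = \sqrt{-13 + \left(0 - \frac{6}{7}\right)} = \sqrt{-13 - \frac{6}{7}} = \sqrt{- \frac{97}{7}} = \frac{i \sqrt{679}}{7} \approx 3.7225 i$)
$t{\left(N \right)} = -1$ ($t{\left(N \right)} = \left(- \frac{5}{5} + \left(\frac{N}{N} - \frac{5}{1}\right)\right) + 4 = \left(\left(-5\right) \frac{1}{5} + \left(1 - 5\right)\right) + 4 = \left(-1 + \left(1 - 5\right)\right) + 4 = \left(-1 - 4\right) + 4 = -5 + 4 = -1$)
$V t{\left(-13 \right)} = \frac{i \sqrt{679}}{7} \left(-1\right) = - \frac{i \sqrt{679}}{7}$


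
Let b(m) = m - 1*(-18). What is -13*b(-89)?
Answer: 923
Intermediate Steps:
b(m) = 18 + m (b(m) = m + 18 = 18 + m)
-13*b(-89) = -13*(18 - 89) = -13*(-71) = 923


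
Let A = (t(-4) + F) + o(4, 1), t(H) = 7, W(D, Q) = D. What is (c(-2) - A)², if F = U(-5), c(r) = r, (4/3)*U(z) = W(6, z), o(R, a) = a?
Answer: 841/4 ≈ 210.25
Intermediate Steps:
U(z) = 9/2 (U(z) = (¾)*6 = 9/2)
F = 9/2 ≈ 4.5000
A = 25/2 (A = (7 + 9/2) + 1 = 23/2 + 1 = 25/2 ≈ 12.500)
(c(-2) - A)² = (-2 - 1*25/2)² = (-2 - 25/2)² = (-29/2)² = 841/4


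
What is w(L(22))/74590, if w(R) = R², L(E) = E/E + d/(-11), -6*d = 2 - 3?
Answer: 845/64982808 ≈ 1.3003e-5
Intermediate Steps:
d = ⅙ (d = -(2 - 3)/6 = -⅙*(-1) = ⅙ ≈ 0.16667)
L(E) = 65/66 (L(E) = E/E + (⅙)/(-11) = 1 + (⅙)*(-1/11) = 1 - 1/66 = 65/66)
w(L(22))/74590 = (65/66)²/74590 = (4225/4356)*(1/74590) = 845/64982808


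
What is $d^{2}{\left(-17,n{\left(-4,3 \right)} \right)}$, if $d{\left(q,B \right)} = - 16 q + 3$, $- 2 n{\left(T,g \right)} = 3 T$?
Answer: $75625$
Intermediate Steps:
$n{\left(T,g \right)} = - \frac{3 T}{2}$
$d{\left(q,B \right)} = 3 - 16 q$
$d^{2}{\left(-17,n{\left(-4,3 \right)} \right)} = \left(3 - -272\right)^{2} = \left(3 + 272\right)^{2} = 275^{2} = 75625$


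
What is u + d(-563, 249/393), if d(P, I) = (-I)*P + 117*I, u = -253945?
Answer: -33210355/131 ≈ -2.5351e+5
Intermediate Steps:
d(P, I) = 117*I - I*P (d(P, I) = -I*P + 117*I = 117*I - I*P)
u + d(-563, 249/393) = -253945 + (249/393)*(117 - 1*(-563)) = -253945 + (249*(1/393))*(117 + 563) = -253945 + (83/131)*680 = -253945 + 56440/131 = -33210355/131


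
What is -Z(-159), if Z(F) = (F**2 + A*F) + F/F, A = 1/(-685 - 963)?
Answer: -41664895/1648 ≈ -25282.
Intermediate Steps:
A = -1/1648 (A = 1/(-1648) = -1/1648 ≈ -0.00060680)
Z(F) = 1 + F**2 - F/1648 (Z(F) = (F**2 - F/1648) + F/F = (F**2 - F/1648) + 1 = 1 + F**2 - F/1648)
-Z(-159) = -(1 + (-159)**2 - 1/1648*(-159)) = -(1 + 25281 + 159/1648) = -1*41664895/1648 = -41664895/1648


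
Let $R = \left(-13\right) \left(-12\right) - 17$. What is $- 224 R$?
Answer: $-31136$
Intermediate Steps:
$R = 139$ ($R = 156 - 17 = 139$)
$- 224 R = \left(-224\right) 139 = -31136$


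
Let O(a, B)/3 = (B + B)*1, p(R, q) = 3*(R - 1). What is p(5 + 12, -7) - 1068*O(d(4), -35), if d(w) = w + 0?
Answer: 224328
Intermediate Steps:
d(w) = w
p(R, q) = -3 + 3*R (p(R, q) = 3*(-1 + R) = -3 + 3*R)
O(a, B) = 6*B (O(a, B) = 3*((B + B)*1) = 3*((2*B)*1) = 3*(2*B) = 6*B)
p(5 + 12, -7) - 1068*O(d(4), -35) = (-3 + 3*(5 + 12)) - 6408*(-35) = (-3 + 3*17) - 1068*(-210) = (-3 + 51) + 224280 = 48 + 224280 = 224328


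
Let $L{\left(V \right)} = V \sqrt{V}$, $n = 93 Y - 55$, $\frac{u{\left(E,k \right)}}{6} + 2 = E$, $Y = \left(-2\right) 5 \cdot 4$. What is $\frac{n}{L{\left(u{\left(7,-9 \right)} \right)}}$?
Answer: $- \frac{151 \sqrt{30}}{36} \approx -22.974$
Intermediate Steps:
$Y = -40$ ($Y = \left(-10\right) 4 = -40$)
$u{\left(E,k \right)} = -12 + 6 E$
$n = -3775$ ($n = 93 \left(-40\right) - 55 = -3720 - 55 = -3775$)
$L{\left(V \right)} = V^{\frac{3}{2}}$
$\frac{n}{L{\left(u{\left(7,-9 \right)} \right)}} = - \frac{3775}{\left(-12 + 6 \cdot 7\right)^{\frac{3}{2}}} = - \frac{3775}{\left(-12 + 42\right)^{\frac{3}{2}}} = - \frac{3775}{30^{\frac{3}{2}}} = - \frac{3775}{30 \sqrt{30}} = - 3775 \frac{\sqrt{30}}{900} = - \frac{151 \sqrt{30}}{36}$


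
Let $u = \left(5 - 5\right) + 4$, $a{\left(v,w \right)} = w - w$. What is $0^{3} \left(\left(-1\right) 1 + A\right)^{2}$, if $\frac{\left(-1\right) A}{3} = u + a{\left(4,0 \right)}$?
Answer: $0$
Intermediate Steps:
$a{\left(v,w \right)} = 0$
$u = 4$ ($u = 0 + 4 = 4$)
$A = -12$ ($A = - 3 \left(4 + 0\right) = \left(-3\right) 4 = -12$)
$0^{3} \left(\left(-1\right) 1 + A\right)^{2} = 0^{3} \left(\left(-1\right) 1 - 12\right)^{2} = 0 \left(-1 - 12\right)^{2} = 0 \left(-13\right)^{2} = 0 \cdot 169 = 0$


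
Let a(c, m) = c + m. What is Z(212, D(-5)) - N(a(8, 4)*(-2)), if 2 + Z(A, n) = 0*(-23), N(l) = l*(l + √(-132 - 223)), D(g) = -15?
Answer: -578 + 24*I*√355 ≈ -578.0 + 452.19*I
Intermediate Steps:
N(l) = l*(l + I*√355) (N(l) = l*(l + √(-355)) = l*(l + I*√355))
Z(A, n) = -2 (Z(A, n) = -2 + 0*(-23) = -2 + 0 = -2)
Z(212, D(-5)) - N(a(8, 4)*(-2)) = -2 - (8 + 4)*(-2)*((8 + 4)*(-2) + I*√355) = -2 - 12*(-2)*(12*(-2) + I*√355) = -2 - (-24)*(-24 + I*√355) = -2 - (576 - 24*I*√355) = -2 + (-576 + 24*I*√355) = -578 + 24*I*√355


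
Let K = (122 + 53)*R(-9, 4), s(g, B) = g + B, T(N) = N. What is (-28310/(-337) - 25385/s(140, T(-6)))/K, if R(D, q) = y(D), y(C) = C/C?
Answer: -952241/1580530 ≈ -0.60248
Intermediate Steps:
y(C) = 1
R(D, q) = 1
s(g, B) = B + g
K = 175 (K = (122 + 53)*1 = 175*1 = 175)
(-28310/(-337) - 25385/s(140, T(-6)))/K = (-28310/(-337) - 25385/(-6 + 140))/175 = (-28310*(-1/337) - 25385/134)*(1/175) = (28310/337 - 25385*1/134)*(1/175) = (28310/337 - 25385/134)*(1/175) = -4761205/45158*1/175 = -952241/1580530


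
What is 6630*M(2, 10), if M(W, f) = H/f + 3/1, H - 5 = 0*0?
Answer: 23205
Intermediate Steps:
H = 5 (H = 5 + 0*0 = 5 + 0 = 5)
M(W, f) = 3 + 5/f (M(W, f) = 5/f + 3/1 = 5/f + 3*1 = 5/f + 3 = 3 + 5/f)
6630*M(2, 10) = 6630*(3 + 5/10) = 6630*(3 + 5*(1/10)) = 6630*(3 + 1/2) = 6630*(7/2) = 23205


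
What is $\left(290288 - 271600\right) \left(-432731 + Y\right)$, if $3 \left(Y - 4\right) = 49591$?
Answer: $- \frac{23333649920}{3} \approx -7.7779 \cdot 10^{9}$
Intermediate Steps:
$Y = \frac{49603}{3}$ ($Y = 4 + \frac{1}{3} \cdot 49591 = 4 + \frac{49591}{3} = \frac{49603}{3} \approx 16534.0$)
$\left(290288 - 271600\right) \left(-432731 + Y\right) = \left(290288 - 271600\right) \left(-432731 + \frac{49603}{3}\right) = 18688 \left(- \frac{1248590}{3}\right) = - \frac{23333649920}{3}$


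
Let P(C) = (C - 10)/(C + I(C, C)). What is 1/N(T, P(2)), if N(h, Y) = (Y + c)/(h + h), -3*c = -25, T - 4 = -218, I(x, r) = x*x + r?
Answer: -642/11 ≈ -58.364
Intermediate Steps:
I(x, r) = r + x² (I(x, r) = x² + r = r + x²)
T = -214 (T = 4 - 218 = -214)
c = 25/3 (c = -⅓*(-25) = 25/3 ≈ 8.3333)
P(C) = (-10 + C)/(C² + 2*C) (P(C) = (C - 10)/(C + (C + C²)) = (-10 + C)/(C² + 2*C))
N(h, Y) = (25/3 + Y)/(2*h) (N(h, Y) = (Y + 25/3)/(h + h) = (25/3 + Y)/((2*h)) = (25/3 + Y)*(1/(2*h)) = (25/3 + Y)/(2*h))
1/N(T, P(2)) = 1/((⅙)*(25 + 3*((-10 + 2)/(2*(2 + 2))))/(-214)) = 1/((⅙)*(-1/214)*(25 + 3*((½)*(-8)/4))) = 1/((⅙)*(-1/214)*(25 + 3*((½)*(¼)*(-8)))) = 1/((⅙)*(-1/214)*(25 + 3*(-1))) = 1/((⅙)*(-1/214)*(25 - 3)) = 1/((⅙)*(-1/214)*22) = 1/(-11/642) = -642/11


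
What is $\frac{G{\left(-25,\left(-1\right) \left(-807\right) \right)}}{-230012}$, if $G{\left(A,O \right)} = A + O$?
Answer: $- \frac{391}{115006} \approx -0.0033998$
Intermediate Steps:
$\frac{G{\left(-25,\left(-1\right) \left(-807\right) \right)}}{-230012} = \frac{-25 - -807}{-230012} = \left(-25 + 807\right) \left(- \frac{1}{230012}\right) = 782 \left(- \frac{1}{230012}\right) = - \frac{391}{115006}$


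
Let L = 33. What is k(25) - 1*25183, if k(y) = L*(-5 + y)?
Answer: -24523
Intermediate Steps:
k(y) = -165 + 33*y (k(y) = 33*(-5 + y) = -165 + 33*y)
k(25) - 1*25183 = (-165 + 33*25) - 1*25183 = (-165 + 825) - 25183 = 660 - 25183 = -24523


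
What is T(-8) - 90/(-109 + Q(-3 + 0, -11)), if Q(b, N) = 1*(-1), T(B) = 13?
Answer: 152/11 ≈ 13.818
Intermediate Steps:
Q(b, N) = -1
T(-8) - 90/(-109 + Q(-3 + 0, -11)) = 13 - 90/(-109 - 1) = 13 - 90/(-110) = 13 - 1/110*(-90) = 13 + 9/11 = 152/11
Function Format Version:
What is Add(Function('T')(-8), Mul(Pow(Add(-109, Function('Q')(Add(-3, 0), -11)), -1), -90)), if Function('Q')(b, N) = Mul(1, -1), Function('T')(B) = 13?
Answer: Rational(152, 11) ≈ 13.818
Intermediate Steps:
Function('Q')(b, N) = -1
Add(Function('T')(-8), Mul(Pow(Add(-109, Function('Q')(Add(-3, 0), -11)), -1), -90)) = Add(13, Mul(Pow(Add(-109, -1), -1), -90)) = Add(13, Mul(Pow(-110, -1), -90)) = Add(13, Mul(Rational(-1, 110), -90)) = Add(13, Rational(9, 11)) = Rational(152, 11)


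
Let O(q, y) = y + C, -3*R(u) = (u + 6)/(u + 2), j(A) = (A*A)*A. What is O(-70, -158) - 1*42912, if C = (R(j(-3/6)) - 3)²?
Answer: -87183626/2025 ≈ -43054.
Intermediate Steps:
j(A) = A³ (j(A) = A²*A = A³)
R(u) = -(6 + u)/(3*(2 + u)) (R(u) = -(u + 6)/(3*(u + 2)) = -(6 + u)/(3*(2 + u)))
C = 33124/2025 (C = ((-6 - (-3/6)³)/(3*(2 + (-3/6)³)) - 3)² = ((-6 - (-3*⅙)³)/(3*(2 + (-3*⅙)³)) - 3)² = ((-6 - (-½)³)/(3*(2 + (-½)³)) - 3)² = ((-6 - 1*(-⅛))/(3*(2 - ⅛)) - 3)² = ((-6 + ⅛)/(3*(15/8)) - 3)² = ((⅓)*(8/15)*(-47/8) - 3)² = (-47/45 - 3)² = (-182/45)² = 33124/2025 ≈ 16.358)
O(q, y) = 33124/2025 + y (O(q, y) = y + 33124/2025 = 33124/2025 + y)
O(-70, -158) - 1*42912 = (33124/2025 - 158) - 1*42912 = -286826/2025 - 42912 = -87183626/2025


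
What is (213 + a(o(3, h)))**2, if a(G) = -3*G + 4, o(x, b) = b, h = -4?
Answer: 52441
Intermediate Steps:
a(G) = 4 - 3*G
(213 + a(o(3, h)))**2 = (213 + (4 - 3*(-4)))**2 = (213 + (4 + 12))**2 = (213 + 16)**2 = 229**2 = 52441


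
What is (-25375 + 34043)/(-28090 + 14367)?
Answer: -8668/13723 ≈ -0.63164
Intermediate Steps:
(-25375 + 34043)/(-28090 + 14367) = 8668/(-13723) = 8668*(-1/13723) = -8668/13723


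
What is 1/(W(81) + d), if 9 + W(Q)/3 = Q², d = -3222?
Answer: 1/16434 ≈ 6.0849e-5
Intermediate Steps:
W(Q) = -27 + 3*Q²
1/(W(81) + d) = 1/((-27 + 3*81²) - 3222) = 1/((-27 + 3*6561) - 3222) = 1/((-27 + 19683) - 3222) = 1/(19656 - 3222) = 1/16434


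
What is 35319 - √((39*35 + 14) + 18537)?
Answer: 35319 - 2*√4979 ≈ 35178.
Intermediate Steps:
35319 - √((39*35 + 14) + 18537) = 35319 - √((1365 + 14) + 18537) = 35319 - √(1379 + 18537) = 35319 - √19916 = 35319 - 2*√4979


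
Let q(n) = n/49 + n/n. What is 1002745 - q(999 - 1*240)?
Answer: 49133697/49 ≈ 1.0027e+6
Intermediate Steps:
q(n) = 1 + n/49 (q(n) = n*(1/49) + 1 = n/49 + 1 = 1 + n/49)
1002745 - q(999 - 1*240) = 1002745 - (1 + (999 - 1*240)/49) = 1002745 - (1 + (999 - 240)/49) = 1002745 - (1 + (1/49)*759) = 1002745 - (1 + 759/49) = 1002745 - 1*808/49 = 1002745 - 808/49 = 49133697/49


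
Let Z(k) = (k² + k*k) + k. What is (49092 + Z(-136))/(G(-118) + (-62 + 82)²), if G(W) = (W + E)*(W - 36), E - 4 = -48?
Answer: 21487/6337 ≈ 3.3907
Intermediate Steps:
E = -44 (E = 4 - 48 = -44)
Z(k) = k + 2*k² (Z(k) = (k² + k²) + k = 2*k² + k = k + 2*k²)
G(W) = (-44 + W)*(-36 + W) (G(W) = (W - 44)*(W - 36) = (-44 + W)*(-36 + W))
(49092 + Z(-136))/(G(-118) + (-62 + 82)²) = (49092 - 136*(1 + 2*(-136)))/((1584 + (-118)² - 80*(-118)) + (-62 + 82)²) = (49092 - 136*(1 - 272))/((1584 + 13924 + 9440) + 20²) = (49092 - 136*(-271))/(24948 + 400) = (49092 + 36856)/25348 = 85948*(1/25348) = 21487/6337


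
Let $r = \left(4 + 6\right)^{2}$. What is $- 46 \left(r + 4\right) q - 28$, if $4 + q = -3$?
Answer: $33460$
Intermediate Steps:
$q = -7$ ($q = -4 - 3 = -7$)
$r = 100$ ($r = 10^{2} = 100$)
$- 46 \left(r + 4\right) q - 28 = - 46 \left(100 + 4\right) \left(-7\right) - 28 = - 46 \cdot 104 \left(-7\right) - 28 = \left(-46\right) \left(-728\right) - 28 = 33488 - 28 = 33460$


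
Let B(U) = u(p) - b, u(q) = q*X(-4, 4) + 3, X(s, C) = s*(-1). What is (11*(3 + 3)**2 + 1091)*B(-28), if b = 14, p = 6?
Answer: 19331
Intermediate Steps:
X(s, C) = -s
u(q) = 3 + 4*q (u(q) = q*(-1*(-4)) + 3 = q*4 + 3 = 4*q + 3 = 3 + 4*q)
B(U) = 13 (B(U) = (3 + 4*6) - 1*14 = (3 + 24) - 14 = 27 - 14 = 13)
(11*(3 + 3)**2 + 1091)*B(-28) = (11*(3 + 3)**2 + 1091)*13 = (11*6**2 + 1091)*13 = (11*36 + 1091)*13 = (396 + 1091)*13 = 1487*13 = 19331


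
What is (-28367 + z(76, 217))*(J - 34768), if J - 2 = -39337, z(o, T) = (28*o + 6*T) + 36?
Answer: 1845238803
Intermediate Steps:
z(o, T) = 36 + 6*T + 28*o (z(o, T) = (6*T + 28*o) + 36 = 36 + 6*T + 28*o)
J = -39335 (J = 2 - 39337 = -39335)
(-28367 + z(76, 217))*(J - 34768) = (-28367 + (36 + 6*217 + 28*76))*(-39335 - 34768) = (-28367 + (36 + 1302 + 2128))*(-74103) = (-28367 + 3466)*(-74103) = -24901*(-74103) = 1845238803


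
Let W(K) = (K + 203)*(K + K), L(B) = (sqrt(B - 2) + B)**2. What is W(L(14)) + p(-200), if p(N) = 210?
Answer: 190002 + 69328*sqrt(3) ≈ 3.1008e+5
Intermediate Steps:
L(B) = (B + sqrt(-2 + B))**2 (L(B) = (sqrt(-2 + B) + B)**2 = (B + sqrt(-2 + B))**2)
W(K) = 2*K*(203 + K) (W(K) = (203 + K)*(2*K) = 2*K*(203 + K))
W(L(14)) + p(-200) = 2*(14 + sqrt(-2 + 14))**2*(203 + (14 + sqrt(-2 + 14))**2) + 210 = 2*(14 + sqrt(12))**2*(203 + (14 + sqrt(12))**2) + 210 = 2*(14 + 2*sqrt(3))**2*(203 + (14 + 2*sqrt(3))**2) + 210 = 210 + 2*(14 + 2*sqrt(3))**2*(203 + (14 + 2*sqrt(3))**2)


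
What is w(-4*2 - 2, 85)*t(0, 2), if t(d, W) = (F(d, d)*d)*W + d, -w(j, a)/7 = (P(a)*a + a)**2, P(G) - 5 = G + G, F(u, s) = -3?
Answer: 0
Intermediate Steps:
P(G) = 5 + 2*G (P(G) = 5 + (G + G) = 5 + 2*G)
w(j, a) = -7*(a + a*(5 + 2*a))**2 (w(j, a) = -7*((5 + 2*a)*a + a)**2 = -7*(a*(5 + 2*a) + a)**2 = -7*(a + a*(5 + 2*a))**2)
t(d, W) = d - 3*W*d (t(d, W) = (-3*d)*W + d = -3*W*d + d = d - 3*W*d)
w(-4*2 - 2, 85)*t(0, 2) = (-28*85**2*(3 + 85)**2)*(0*(1 - 3*2)) = (-28*7225*88**2)*(0*(1 - 6)) = (-28*7225*7744)*(0*(-5)) = -1566611200*0 = 0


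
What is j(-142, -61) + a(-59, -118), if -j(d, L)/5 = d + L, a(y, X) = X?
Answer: 897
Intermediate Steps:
j(d, L) = -5*L - 5*d (j(d, L) = -5*(d + L) = -5*(L + d) = -5*L - 5*d)
j(-142, -61) + a(-59, -118) = (-5*(-61) - 5*(-142)) - 118 = (305 + 710) - 118 = 1015 - 118 = 897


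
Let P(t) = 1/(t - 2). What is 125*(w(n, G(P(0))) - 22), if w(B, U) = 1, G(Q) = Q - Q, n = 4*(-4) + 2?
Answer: -2625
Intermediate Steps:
P(t) = 1/(-2 + t)
n = -14 (n = -16 + 2 = -14)
G(Q) = 0
125*(w(n, G(P(0))) - 22) = 125*(1 - 22) = 125*(-21) = -2625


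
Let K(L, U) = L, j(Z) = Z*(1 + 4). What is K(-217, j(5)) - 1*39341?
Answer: -39558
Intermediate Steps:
j(Z) = 5*Z (j(Z) = Z*5 = 5*Z)
K(-217, j(5)) - 1*39341 = -217 - 1*39341 = -217 - 39341 = -39558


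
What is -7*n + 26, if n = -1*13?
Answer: 117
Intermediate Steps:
n = -13
-7*n + 26 = -7*(-13) + 26 = 91 + 26 = 117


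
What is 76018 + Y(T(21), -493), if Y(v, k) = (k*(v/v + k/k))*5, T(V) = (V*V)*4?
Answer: 71088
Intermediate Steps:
T(V) = 4*V² (T(V) = V²*4 = 4*V²)
Y(v, k) = 10*k (Y(v, k) = (k*(1 + 1))*5 = (k*2)*5 = (2*k)*5 = 10*k)
76018 + Y(T(21), -493) = 76018 + 10*(-493) = 76018 - 4930 = 71088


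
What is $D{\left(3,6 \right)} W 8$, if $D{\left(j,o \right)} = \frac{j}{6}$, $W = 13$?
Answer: $52$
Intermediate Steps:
$D{\left(j,o \right)} = \frac{j}{6}$ ($D{\left(j,o \right)} = j \frac{1}{6} = \frac{j}{6}$)
$D{\left(3,6 \right)} W 8 = \frac{1}{6} \cdot 3 \cdot 13 \cdot 8 = \frac{1}{2} \cdot 13 \cdot 8 = \frac{13}{2} \cdot 8 = 52$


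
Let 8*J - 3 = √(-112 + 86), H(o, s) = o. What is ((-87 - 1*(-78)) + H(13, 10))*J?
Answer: 3/2 + I*√26/2 ≈ 1.5 + 2.5495*I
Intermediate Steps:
J = 3/8 + I*√26/8 (J = 3/8 + √(-112 + 86)/8 = 3/8 + √(-26)/8 = 3/8 + (I*√26)/8 = 3/8 + I*√26/8 ≈ 0.375 + 0.63738*I)
((-87 - 1*(-78)) + H(13, 10))*J = ((-87 - 1*(-78)) + 13)*(3/8 + I*√26/8) = ((-87 + 78) + 13)*(3/8 + I*√26/8) = (-9 + 13)*(3/8 + I*√26/8) = 4*(3/8 + I*√26/8) = 3/2 + I*√26/2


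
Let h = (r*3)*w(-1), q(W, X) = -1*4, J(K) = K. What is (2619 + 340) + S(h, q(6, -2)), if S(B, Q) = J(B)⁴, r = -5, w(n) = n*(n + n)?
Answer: 812959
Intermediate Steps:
w(n) = 2*n² (w(n) = n*(2*n) = 2*n²)
q(W, X) = -4
h = -30 (h = (-5*3)*(2*(-1)²) = -30 ≈ -30.000)
S(B, Q) = B⁴
(2619 + 340) + S(h, q(6, -2)) = (2619 + 340) + (-30)⁴ = 2959 + 810000 = 812959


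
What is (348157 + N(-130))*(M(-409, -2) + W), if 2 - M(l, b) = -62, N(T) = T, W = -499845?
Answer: -173937282087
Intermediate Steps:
M(l, b) = 64 (M(l, b) = 2 - 1*(-62) = 2 + 62 = 64)
(348157 + N(-130))*(M(-409, -2) + W) = (348157 - 130)*(64 - 499845) = 348027*(-499781) = -173937282087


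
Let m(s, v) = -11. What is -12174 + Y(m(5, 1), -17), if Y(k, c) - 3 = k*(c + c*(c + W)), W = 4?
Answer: -14415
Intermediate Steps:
Y(k, c) = 3 + k*(c + c*(4 + c)) (Y(k, c) = 3 + k*(c + c*(c + 4)) = 3 + k*(c + c*(4 + c)))
-12174 + Y(m(5, 1), -17) = -12174 + (3 - 11*(-17)² + 5*(-17)*(-11)) = -12174 + (3 - 11*289 + 935) = -12174 + (3 - 3179 + 935) = -12174 - 2241 = -14415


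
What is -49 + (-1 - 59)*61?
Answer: -3709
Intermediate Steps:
-49 + (-1 - 59)*61 = -49 - 60*61 = -49 - 3660 = -3709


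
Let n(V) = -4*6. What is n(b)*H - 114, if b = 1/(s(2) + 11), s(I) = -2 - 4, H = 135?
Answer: -3354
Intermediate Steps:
s(I) = -6
b = ⅕ (b = 1/(-6 + 11) = 1/5 = ⅕ ≈ 0.20000)
n(V) = -24
n(b)*H - 114 = -24*135 - 114 = -3240 - 114 = -3354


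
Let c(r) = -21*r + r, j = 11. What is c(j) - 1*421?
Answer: -641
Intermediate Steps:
c(r) = -20*r
c(j) - 1*421 = -20*11 - 1*421 = -220 - 421 = -641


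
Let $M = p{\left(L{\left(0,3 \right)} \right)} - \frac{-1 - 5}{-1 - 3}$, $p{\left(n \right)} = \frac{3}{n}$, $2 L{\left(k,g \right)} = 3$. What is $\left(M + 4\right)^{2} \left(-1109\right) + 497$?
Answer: $- \frac{87841}{4} \approx -21960.0$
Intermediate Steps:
$L{\left(k,g \right)} = \frac{3}{2}$ ($L{\left(k,g \right)} = \frac{1}{2} \cdot 3 = \frac{3}{2}$)
$M = \frac{1}{2}$ ($M = \frac{3}{\frac{3}{2}} - \frac{-1 - 5}{-1 - 3} = 3 \cdot \frac{2}{3} - - \frac{6}{-4} = 2 - \left(-6\right) \left(- \frac{1}{4}\right) = 2 - \frac{3}{2} = \frac{1}{2} \approx 0.5$)
$\left(M + 4\right)^{2} \left(-1109\right) + 497 = \left(\frac{1}{2} + 4\right)^{2} \left(-1109\right) + 497 = \left(\frac{9}{2}\right)^{2} \left(-1109\right) + 497 = \frac{81}{4} \left(-1109\right) + 497 = - \frac{89829}{4} + 497 = - \frac{87841}{4}$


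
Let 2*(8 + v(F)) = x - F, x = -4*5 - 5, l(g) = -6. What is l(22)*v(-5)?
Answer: 108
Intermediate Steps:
x = -25 (x = -20 - 5 = -25)
v(F) = -41/2 - F/2 (v(F) = -8 + (-25 - F)/2 = -8 + (-25/2 - F/2) = -41/2 - F/2)
l(22)*v(-5) = -6*(-41/2 - 1/2*(-5)) = -6*(-41/2 + 5/2) = -6*(-18) = 108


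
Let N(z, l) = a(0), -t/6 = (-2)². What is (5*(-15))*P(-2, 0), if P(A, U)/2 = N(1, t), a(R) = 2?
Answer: -300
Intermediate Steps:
t = -24 (t = -6*(-2)² = -6*4 = -24)
N(z, l) = 2
P(A, U) = 4 (P(A, U) = 2*2 = 4)
(5*(-15))*P(-2, 0) = (5*(-15))*4 = -75*4 = -300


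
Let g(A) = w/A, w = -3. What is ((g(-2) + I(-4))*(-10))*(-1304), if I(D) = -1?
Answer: 6520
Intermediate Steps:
g(A) = -3/A
((g(-2) + I(-4))*(-10))*(-1304) = ((-3/(-2) - 1)*(-10))*(-1304) = ((-3*(-1/2) - 1)*(-10))*(-1304) = ((3/2 - 1)*(-10))*(-1304) = ((1/2)*(-10))*(-1304) = -5*(-1304) = 6520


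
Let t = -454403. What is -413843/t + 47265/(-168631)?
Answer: 48309401138/76626432293 ≈ 0.63045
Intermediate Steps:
-413843/t + 47265/(-168631) = -413843/(-454403) + 47265/(-168631) = -413843*(-1/454403) + 47265*(-1/168631) = 413843/454403 - 47265/168631 = 48309401138/76626432293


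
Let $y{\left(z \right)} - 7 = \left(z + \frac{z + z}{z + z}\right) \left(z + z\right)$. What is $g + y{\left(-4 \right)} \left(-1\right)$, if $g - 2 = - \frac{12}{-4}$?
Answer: $-26$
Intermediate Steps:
$g = 5$ ($g = 2 - \frac{12}{-4} = 2 - -3 = 2 + 3 = 5$)
$y{\left(z \right)} = 7 + 2 z \left(1 + z\right)$ ($y{\left(z \right)} = 7 + \left(z + \frac{z + z}{z + z}\right) \left(z + z\right) = 7 + \left(z + \frac{2 z}{2 z}\right) 2 z = 7 + \left(z + 2 z \frac{1}{2 z}\right) 2 z = 7 + \left(z + 1\right) 2 z = 7 + \left(1 + z\right) 2 z = 7 + 2 z \left(1 + z\right)$)
$g + y{\left(-4 \right)} \left(-1\right) = 5 + \left(7 + 2 \left(-4\right) + 2 \left(-4\right)^{2}\right) \left(-1\right) = 5 + \left(7 - 8 + 2 \cdot 16\right) \left(-1\right) = 5 + \left(7 - 8 + 32\right) \left(-1\right) = 5 + 31 \left(-1\right) = 5 - 31 = -26$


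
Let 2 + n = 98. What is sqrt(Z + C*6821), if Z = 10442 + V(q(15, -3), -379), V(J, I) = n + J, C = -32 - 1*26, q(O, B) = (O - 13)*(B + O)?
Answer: 12*I*sqrt(2674) ≈ 620.53*I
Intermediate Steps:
n = 96 (n = -2 + 98 = 96)
q(O, B) = (-13 + O)*(B + O)
C = -58 (C = -32 - 26 = -58)
V(J, I) = 96 + J
Z = 10562 (Z = 10442 + (96 + (15**2 - 13*(-3) - 13*15 - 3*15)) = 10442 + (96 + (225 + 39 - 195 - 45)) = 10442 + (96 + 24) = 10442 + 120 = 10562)
sqrt(Z + C*6821) = sqrt(10562 - 58*6821) = sqrt(10562 - 395618) = sqrt(-385056) = 12*I*sqrt(2674)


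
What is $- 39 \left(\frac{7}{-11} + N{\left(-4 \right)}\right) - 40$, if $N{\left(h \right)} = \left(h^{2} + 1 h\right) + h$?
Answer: $- \frac{3599}{11} \approx -327.18$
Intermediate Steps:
$N{\left(h \right)} = h^{2} + 2 h$ ($N{\left(h \right)} = \left(h^{2} + h\right) + h = \left(h + h^{2}\right) + h = h^{2} + 2 h$)
$- 39 \left(\frac{7}{-11} + N{\left(-4 \right)}\right) - 40 = - 39 \left(\frac{7}{-11} - 4 \left(2 - 4\right)\right) - 40 = - 39 \left(7 \left(- \frac{1}{11}\right) - -8\right) - 40 = - 39 \left(- \frac{7}{11} + 8\right) - 40 = \left(-39\right) \frac{81}{11} - 40 = - \frac{3159}{11} - 40 = - \frac{3599}{11}$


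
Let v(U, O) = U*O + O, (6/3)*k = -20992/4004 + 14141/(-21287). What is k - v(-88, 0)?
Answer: -17981331/6088082 ≈ -2.9535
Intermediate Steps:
k = -17981331/6088082 (k = (-20992/4004 + 14141/(-21287))/2 = (-20992*1/4004 + 14141*(-1/21287))/2 = (-5248/1001 - 14141/21287)/2 = (½)*(-17981331/3044041) = -17981331/6088082 ≈ -2.9535)
v(U, O) = O + O*U (v(U, O) = O*U + O = O + O*U)
k - v(-88, 0) = -17981331/6088082 - 0*(1 - 88) = -17981331/6088082 - 0*(-87) = -17981331/6088082 - 1*0 = -17981331/6088082 + 0 = -17981331/6088082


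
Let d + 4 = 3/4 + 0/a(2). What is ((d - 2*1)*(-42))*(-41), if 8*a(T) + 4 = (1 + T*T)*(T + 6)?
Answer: -18081/2 ≈ -9040.5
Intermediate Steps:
a(T) = -½ + (1 + T²)*(6 + T)/8 (a(T) = -½ + ((1 + T*T)*(T + 6))/8 = -½ + ((1 + T²)*(6 + T))/8 = -½ + (1 + T²)*(6 + T)/8)
d = -13/4 (d = -4 + (3/4 + 0/(¼ + (⅛)*2 + (⅛)*2³ + (¾)*2²)) = -4 + (3*(¼) + 0/(¼ + ¼ + (⅛)*8 + (¾)*4)) = -4 + (¾ + 0/(¼ + ¼ + 1 + 3)) = -4 + (¾ + 0/(9/2)) = -4 + (¾ + 0*(2/9)) = -4 + (¾ + 0) = -4 + ¾ = -13/4 ≈ -3.2500)
((d - 2*1)*(-42))*(-41) = ((-13/4 - 2*1)*(-42))*(-41) = ((-13/4 - 2)*(-42))*(-41) = -21/4*(-42)*(-41) = (441/2)*(-41) = -18081/2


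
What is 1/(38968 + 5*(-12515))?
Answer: -1/23607 ≈ -4.2360e-5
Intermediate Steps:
1/(38968 + 5*(-12515)) = 1/(38968 - 62575) = 1/(-23607) = -1/23607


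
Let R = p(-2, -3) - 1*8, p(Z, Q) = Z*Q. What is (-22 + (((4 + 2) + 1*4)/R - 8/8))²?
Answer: 784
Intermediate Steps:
p(Z, Q) = Q*Z
R = -2 (R = -3*(-2) - 1*8 = 6 - 8 = -2)
(-22 + (((4 + 2) + 1*4)/R - 8/8))² = (-22 + (((4 + 2) + 1*4)/(-2) - 8/8))² = (-22 + ((6 + 4)*(-½) - 8*⅛))² = (-22 + (10*(-½) - 1))² = (-22 + (-5 - 1))² = (-22 - 6)² = (-28)² = 784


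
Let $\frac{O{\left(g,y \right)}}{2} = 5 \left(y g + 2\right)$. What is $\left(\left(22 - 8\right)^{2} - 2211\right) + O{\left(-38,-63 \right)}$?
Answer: $21945$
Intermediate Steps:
$O{\left(g,y \right)} = 20 + 10 g y$ ($O{\left(g,y \right)} = 2 \cdot 5 \left(y g + 2\right) = 2 \cdot 5 \left(g y + 2\right) = 2 \cdot 5 \left(2 + g y\right) = 2 \left(10 + 5 g y\right) = 20 + 10 g y$)
$\left(\left(22 - 8\right)^{2} - 2211\right) + O{\left(-38,-63 \right)} = \left(\left(22 - 8\right)^{2} - 2211\right) + \left(20 + 10 \left(-38\right) \left(-63\right)\right) = \left(14^{2} - 2211\right) + \left(20 + 23940\right) = \left(196 - 2211\right) + 23960 = -2015 + 23960 = 21945$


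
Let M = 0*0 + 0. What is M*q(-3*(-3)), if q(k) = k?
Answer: 0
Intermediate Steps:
M = 0 (M = 0 + 0 = 0)
M*q(-3*(-3)) = 0*(-3*(-3)) = 0*9 = 0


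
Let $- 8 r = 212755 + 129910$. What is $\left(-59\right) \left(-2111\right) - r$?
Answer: $\frac{1339057}{8} \approx 1.6738 \cdot 10^{5}$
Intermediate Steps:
$r = - \frac{342665}{8}$ ($r = - \frac{212755 + 129910}{8} = \left(- \frac{1}{8}\right) 342665 = - \frac{342665}{8} \approx -42833.0$)
$\left(-59\right) \left(-2111\right) - r = \left(-59\right) \left(-2111\right) - - \frac{342665}{8} = 124549 + \frac{342665}{8} = \frac{1339057}{8}$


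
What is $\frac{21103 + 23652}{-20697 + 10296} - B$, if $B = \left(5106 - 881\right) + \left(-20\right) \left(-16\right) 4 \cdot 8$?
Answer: $- \frac{150495220}{10401} \approx -14469.0$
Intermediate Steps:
$B = 14465$ ($B = 4225 + 320 \cdot 32 = 4225 + 10240 = 14465$)
$\frac{21103 + 23652}{-20697 + 10296} - B = \frac{21103 + 23652}{-20697 + 10296} - 14465 = \frac{44755}{-10401} - 14465 = 44755 \left(- \frac{1}{10401}\right) - 14465 = - \frac{44755}{10401} - 14465 = - \frac{150495220}{10401}$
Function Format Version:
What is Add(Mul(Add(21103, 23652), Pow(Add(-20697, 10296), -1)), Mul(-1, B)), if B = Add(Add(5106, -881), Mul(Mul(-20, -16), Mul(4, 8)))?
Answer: Rational(-150495220, 10401) ≈ -14469.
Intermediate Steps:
B = 14465 (B = Add(4225, Mul(320, 32)) = Add(4225, 10240) = 14465)
Add(Mul(Add(21103, 23652), Pow(Add(-20697, 10296), -1)), Mul(-1, B)) = Add(Mul(Add(21103, 23652), Pow(Add(-20697, 10296), -1)), Mul(-1, 14465)) = Add(Mul(44755, Pow(-10401, -1)), -14465) = Add(Mul(44755, Rational(-1, 10401)), -14465) = Add(Rational(-44755, 10401), -14465) = Rational(-150495220, 10401)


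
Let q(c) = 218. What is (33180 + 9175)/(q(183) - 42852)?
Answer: -42355/42634 ≈ -0.99346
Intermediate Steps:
(33180 + 9175)/(q(183) - 42852) = (33180 + 9175)/(218 - 42852) = 42355/(-42634) = 42355*(-1/42634) = -42355/42634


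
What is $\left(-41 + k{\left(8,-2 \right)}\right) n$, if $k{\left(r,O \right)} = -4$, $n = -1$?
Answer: $45$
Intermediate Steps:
$\left(-41 + k{\left(8,-2 \right)}\right) n = \left(-41 - 4\right) \left(-1\right) = \left(-45\right) \left(-1\right) = 45$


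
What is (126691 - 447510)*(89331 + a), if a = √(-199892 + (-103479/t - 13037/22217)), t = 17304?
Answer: -28659082089 - 320819*I*√820674657700666099786/64073828 ≈ -2.8659e+10 - 1.4344e+8*I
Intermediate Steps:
a = I*√820674657700666099786/64073828 (a = √(-199892 + (-103479/17304 - 13037/22217)) = √(-199892 + (-103479*1/17304 - 13037*1/22217)) = √(-199892 + (-34493/5768 - 13037/22217)) = √(-199892 - 841528397/128147656) = √(-25616532781549/128147656) = I*√820674657700666099786/64073828 ≈ 447.1*I)
(126691 - 447510)*(89331 + a) = (126691 - 447510)*(89331 + I*√820674657700666099786/64073828) = -320819*(89331 + I*√820674657700666099786/64073828) = -28659082089 - 320819*I*√820674657700666099786/64073828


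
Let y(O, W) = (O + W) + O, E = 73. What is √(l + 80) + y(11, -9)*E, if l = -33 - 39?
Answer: 949 + 2*√2 ≈ 951.83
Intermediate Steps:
l = -72
y(O, W) = W + 2*O
√(l + 80) + y(11, -9)*E = √(-72 + 80) + (-9 + 2*11)*73 = √8 + (-9 + 22)*73 = 2*√2 + 13*73 = 2*√2 + 949 = 949 + 2*√2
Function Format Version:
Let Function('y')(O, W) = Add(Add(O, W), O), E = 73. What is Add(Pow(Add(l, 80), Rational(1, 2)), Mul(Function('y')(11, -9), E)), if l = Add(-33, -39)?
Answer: Add(949, Mul(2, Pow(2, Rational(1, 2)))) ≈ 951.83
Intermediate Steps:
l = -72
Function('y')(O, W) = Add(W, Mul(2, O))
Add(Pow(Add(l, 80), Rational(1, 2)), Mul(Function('y')(11, -9), E)) = Add(Pow(Add(-72, 80), Rational(1, 2)), Mul(Add(-9, Mul(2, 11)), 73)) = Add(Pow(8, Rational(1, 2)), Mul(Add(-9, 22), 73)) = Add(Mul(2, Pow(2, Rational(1, 2))), Mul(13, 73)) = Add(Mul(2, Pow(2, Rational(1, 2))), 949) = Add(949, Mul(2, Pow(2, Rational(1, 2))))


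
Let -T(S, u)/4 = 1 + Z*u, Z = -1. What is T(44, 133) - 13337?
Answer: -12809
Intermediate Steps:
T(S, u) = -4 + 4*u (T(S, u) = -4*(1 - u) = -4 + 4*u)
T(44, 133) - 13337 = (-4 + 4*133) - 13337 = (-4 + 532) - 13337 = 528 - 13337 = -12809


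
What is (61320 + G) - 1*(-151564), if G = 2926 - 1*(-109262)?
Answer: 325072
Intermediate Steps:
G = 112188 (G = 2926 + 109262 = 112188)
(61320 + G) - 1*(-151564) = (61320 + 112188) - 1*(-151564) = 173508 + 151564 = 325072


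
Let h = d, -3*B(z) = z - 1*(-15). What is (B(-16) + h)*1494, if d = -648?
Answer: -967614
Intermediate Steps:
B(z) = -5 - z/3 (B(z) = -(z - 1*(-15))/3 = -(z + 15)/3 = -(15 + z)/3 = -5 - z/3)
h = -648
(B(-16) + h)*1494 = ((-5 - ⅓*(-16)) - 648)*1494 = ((-5 + 16/3) - 648)*1494 = (⅓ - 648)*1494 = -1943/3*1494 = -967614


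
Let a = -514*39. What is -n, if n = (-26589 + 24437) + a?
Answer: 22198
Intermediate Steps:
a = -20046
n = -22198 (n = (-26589 + 24437) - 20046 = -2152 - 20046 = -22198)
-n = -1*(-22198) = 22198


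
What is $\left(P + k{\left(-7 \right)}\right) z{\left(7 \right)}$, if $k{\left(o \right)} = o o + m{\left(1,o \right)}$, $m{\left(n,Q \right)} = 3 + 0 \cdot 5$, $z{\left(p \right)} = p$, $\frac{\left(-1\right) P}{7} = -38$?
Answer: $2226$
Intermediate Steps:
$P = 266$ ($P = \left(-7\right) \left(-38\right) = 266$)
$m{\left(n,Q \right)} = 3$ ($m{\left(n,Q \right)} = 3 + 0 = 3$)
$k{\left(o \right)} = 3 + o^{2}$ ($k{\left(o \right)} = o o + 3 = o^{2} + 3 = 3 + o^{2}$)
$\left(P + k{\left(-7 \right)}\right) z{\left(7 \right)} = \left(266 + \left(3 + \left(-7\right)^{2}\right)\right) 7 = \left(266 + \left(3 + 49\right)\right) 7 = \left(266 + 52\right) 7 = 318 \cdot 7 = 2226$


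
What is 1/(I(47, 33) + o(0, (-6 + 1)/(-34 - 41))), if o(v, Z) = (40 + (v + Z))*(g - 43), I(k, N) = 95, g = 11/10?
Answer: -150/237569 ≈ -0.00063140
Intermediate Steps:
g = 11/10 (g = 11*(⅒) = 11/10 ≈ 1.1000)
o(v, Z) = -1676 - 419*Z/10 - 419*v/10 (o(v, Z) = (40 + (v + Z))*(11/10 - 43) = (40 + (Z + v))*(-419/10) = (40 + Z + v)*(-419/10) = -1676 - 419*Z/10 - 419*v/10)
1/(I(47, 33) + o(0, (-6 + 1)/(-34 - 41))) = 1/(95 + (-1676 - 419*(-6 + 1)/(10*(-34 - 41)) - 419/10*0)) = 1/(95 + (-1676 - (-419)/(2*(-75)) + 0)) = 1/(95 + (-1676 - (-419)*(-1)/(2*75) + 0)) = 1/(95 + (-1676 - 419/10*1/15 + 0)) = 1/(95 + (-1676 - 419/150 + 0)) = 1/(95 - 251819/150) = 1/(-237569/150) = -150/237569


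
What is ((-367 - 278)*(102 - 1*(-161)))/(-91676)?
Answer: 3945/2132 ≈ 1.8504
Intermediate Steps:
((-367 - 278)*(102 - 1*(-161)))/(-91676) = -645*(102 + 161)*(-1/91676) = -645*263*(-1/91676) = -169635*(-1/91676) = 3945/2132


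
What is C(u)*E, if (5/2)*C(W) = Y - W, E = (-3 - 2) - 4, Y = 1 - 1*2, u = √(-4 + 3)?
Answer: 18/5 + 18*I/5 ≈ 3.6 + 3.6*I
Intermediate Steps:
u = I (u = √(-1) = I ≈ 1.0*I)
Y = -1 (Y = 1 - 2 = -1)
E = -9 (E = -5 - 4 = -9)
C(W) = -⅖ - 2*W/5 (C(W) = 2*(-1 - W)/5 = -⅖ - 2*W/5)
C(u)*E = (-⅖ - 2*I/5)*(-9) = 18/5 + 18*I/5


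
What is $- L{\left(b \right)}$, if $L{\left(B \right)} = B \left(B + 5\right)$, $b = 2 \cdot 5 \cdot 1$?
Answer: $-150$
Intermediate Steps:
$b = 10$ ($b = 10 \cdot 1 = 10$)
$L{\left(B \right)} = B \left(5 + B\right)$
$- L{\left(b \right)} = - 10 \left(5 + 10\right) = - 10 \cdot 15 = \left(-1\right) 150 = -150$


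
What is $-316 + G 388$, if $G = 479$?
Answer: $185536$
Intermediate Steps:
$-316 + G 388 = -316 + 479 \cdot 388 = -316 + 185852 = 185536$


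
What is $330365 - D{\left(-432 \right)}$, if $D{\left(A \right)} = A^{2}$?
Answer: $143741$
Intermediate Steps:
$330365 - D{\left(-432 \right)} = 330365 - \left(-432\right)^{2} = 330365 - 186624 = 143741$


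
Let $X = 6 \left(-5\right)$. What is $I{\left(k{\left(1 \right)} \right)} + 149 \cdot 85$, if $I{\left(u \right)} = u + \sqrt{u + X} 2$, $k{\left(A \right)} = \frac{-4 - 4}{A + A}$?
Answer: $12661 + 2 i \sqrt{34} \approx 12661.0 + 11.662 i$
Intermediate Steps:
$k{\left(A \right)} = - \frac{4}{A}$ ($k{\left(A \right)} = - \frac{8}{2 A} = - 8 \frac{1}{2 A} = - \frac{4}{A}$)
$X = -30$
$I{\left(u \right)} = u + 2 \sqrt{-30 + u}$ ($I{\left(u \right)} = u + \sqrt{u - 30} \cdot 2 = u + \sqrt{-30 + u} 2 = u + 2 \sqrt{-30 + u}$)
$I{\left(k{\left(1 \right)} \right)} + 149 \cdot 85 = \left(- \frac{4}{1} + 2 \sqrt{-30 - \frac{4}{1}}\right) + 149 \cdot 85 = \left(\left(-4\right) 1 + 2 \sqrt{-30 - 4}\right) + 12665 = \left(-4 + 2 \sqrt{-30 - 4}\right) + 12665 = \left(-4 + 2 \sqrt{-34}\right) + 12665 = \left(-4 + 2 i \sqrt{34}\right) + 12665 = 12661 + 2 i \sqrt{34}$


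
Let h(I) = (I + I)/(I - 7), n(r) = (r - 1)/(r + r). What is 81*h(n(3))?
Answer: -81/10 ≈ -8.1000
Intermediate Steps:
n(r) = (-1 + r)/(2*r) (n(r) = (-1 + r)/((2*r)) = (-1 + r)*(1/(2*r)) = (-1 + r)/(2*r))
h(I) = 2*I/(-7 + I) (h(I) = (2*I)/(-7 + I) = 2*I/(-7 + I))
81*h(n(3)) = 81*(2*((1/2)*(-1 + 3)/3)/(-7 + (1/2)*(-1 + 3)/3)) = 81*(2*((1/2)*(1/3)*2)/(-7 + (1/2)*(1/3)*2)) = 81*(2*(1/3)/(-7 + 1/3)) = 81*(2*(1/3)/(-20/3)) = 81*(2*(1/3)*(-3/20)) = 81*(-1/10) = -81/10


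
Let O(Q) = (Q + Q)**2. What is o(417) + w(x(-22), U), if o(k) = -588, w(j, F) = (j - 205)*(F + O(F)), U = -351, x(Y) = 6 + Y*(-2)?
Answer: -76330803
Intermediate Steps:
O(Q) = 4*Q**2 (O(Q) = (2*Q)**2 = 4*Q**2)
x(Y) = 6 - 2*Y
w(j, F) = (-205 + j)*(F + 4*F**2) (w(j, F) = (j - 205)*(F + 4*F**2) = (-205 + j)*(F + 4*F**2))
o(417) + w(x(-22), U) = -588 - 351*(-205 + (6 - 2*(-22)) - 820*(-351) + 4*(-351)*(6 - 2*(-22))) = -588 - 351*(-205 + (6 + 44) + 287820 + 4*(-351)*(6 + 44)) = -588 - 351*(-205 + 50 + 287820 + 4*(-351)*50) = -588 - 351*(-205 + 50 + 287820 - 70200) = -588 - 351*217465 = -588 - 76330215 = -76330803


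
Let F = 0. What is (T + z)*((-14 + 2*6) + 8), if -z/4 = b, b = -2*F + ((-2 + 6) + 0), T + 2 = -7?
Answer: -150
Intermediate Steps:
T = -9 (T = -2 - 7 = -9)
b = 4 (b = -2*0 + ((-2 + 6) + 0) = 0 + (4 + 0) = 0 + 4 = 4)
z = -16 (z = -4*4 = -16)
(T + z)*((-14 + 2*6) + 8) = (-9 - 16)*((-14 + 2*6) + 8) = -25*((-14 + 12) + 8) = -25*(-2 + 8) = -25*6 = -150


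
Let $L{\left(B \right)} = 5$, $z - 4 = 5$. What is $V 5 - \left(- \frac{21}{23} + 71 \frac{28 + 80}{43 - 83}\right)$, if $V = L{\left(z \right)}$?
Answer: $\frac{50051}{230} \approx 217.61$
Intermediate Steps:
$z = 9$ ($z = 4 + 5 = 9$)
$V = 5$
$V 5 - \left(- \frac{21}{23} + 71 \frac{28 + 80}{43 - 83}\right) = 5 \cdot 5 - \left(- \frac{21}{23} + 71 \frac{28 + 80}{43 - 83}\right) = 25 - \left(- \frac{21}{23} + \frac{71}{\left(-40\right) \frac{1}{108}}\right) = 25 - \left(- \frac{21}{23} + \frac{71}{- \frac{10}{27}}\right) = 25 + \left(\frac{21}{23} - - \frac{1917}{10}\right) = 25 + \left(\frac{21}{23} + \frac{1917}{10}\right) = 25 + \frac{44301}{230} = \frac{50051}{230}$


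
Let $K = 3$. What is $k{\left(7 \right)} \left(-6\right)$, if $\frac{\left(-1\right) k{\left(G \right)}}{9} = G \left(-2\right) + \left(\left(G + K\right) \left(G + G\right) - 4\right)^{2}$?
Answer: $998028$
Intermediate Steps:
$k{\left(G \right)} = - 9 \left(-4 + 2 G \left(3 + G\right)\right)^{2} + 18 G$ ($k{\left(G \right)} = - 9 \left(G \left(-2\right) + \left(\left(G + 3\right) \left(G + G\right) - 4\right)^{2}\right) = - 9 \left(- 2 G + \left(\left(3 + G\right) 2 G - 4\right)^{2}\right) = - 9 \left(- 2 G + \left(2 G \left(3 + G\right) - 4\right)^{2}\right) = - 9 \left(- 2 G + \left(-4 + 2 G \left(3 + G\right)\right)^{2}\right) = - 9 \left(\left(-4 + 2 G \left(3 + G\right)\right)^{2} - 2 G\right) = - 9 \left(-4 + 2 G \left(3 + G\right)\right)^{2} + 18 G$)
$k{\left(7 \right)} \left(-6\right) = \left(- 36 \left(-2 + 7^{2} + 3 \cdot 7\right)^{2} + 18 \cdot 7\right) \left(-6\right) = \left(- 36 \left(-2 + 49 + 21\right)^{2} + 126\right) \left(-6\right) = \left(- 36 \cdot 68^{2} + 126\right) \left(-6\right) = \left(\left(-36\right) 4624 + 126\right) \left(-6\right) = \left(-166464 + 126\right) \left(-6\right) = \left(-166338\right) \left(-6\right) = 998028$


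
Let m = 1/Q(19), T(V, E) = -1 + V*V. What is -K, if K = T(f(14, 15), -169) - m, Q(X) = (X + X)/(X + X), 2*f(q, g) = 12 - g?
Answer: -¼ ≈ -0.25000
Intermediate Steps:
f(q, g) = 6 - g/2 (f(q, g) = (12 - g)/2 = 6 - g/2)
Q(X) = 1 (Q(X) = (2*X)/((2*X)) = (2*X)*(1/(2*X)) = 1)
T(V, E) = -1 + V²
m = 1 (m = 1/1 = 1)
K = ¼ (K = (-1 + (6 - ½*15)²) - 1*1 = (-1 + (6 - 15/2)²) - 1 = (-1 + (-3/2)²) - 1 = (-1 + 9/4) - 1 = 5/4 - 1 = ¼ ≈ 0.25000)
-K = -1*¼ = -¼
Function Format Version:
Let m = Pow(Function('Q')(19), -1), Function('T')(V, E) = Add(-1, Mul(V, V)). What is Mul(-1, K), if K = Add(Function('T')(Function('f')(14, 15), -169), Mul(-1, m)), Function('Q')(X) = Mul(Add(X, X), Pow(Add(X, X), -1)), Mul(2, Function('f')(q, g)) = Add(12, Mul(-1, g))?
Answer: Rational(-1, 4) ≈ -0.25000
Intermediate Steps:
Function('f')(q, g) = Add(6, Mul(Rational(-1, 2), g)) (Function('f')(q, g) = Mul(Rational(1, 2), Add(12, Mul(-1, g))) = Add(6, Mul(Rational(-1, 2), g)))
Function('Q')(X) = 1 (Function('Q')(X) = Mul(Mul(2, X), Pow(Mul(2, X), -1)) = Mul(Mul(2, X), Mul(Rational(1, 2), Pow(X, -1))) = 1)
Function('T')(V, E) = Add(-1, Pow(V, 2))
m = 1 (m = Pow(1, -1) = 1)
K = Rational(1, 4) (K = Add(Add(-1, Pow(Add(6, Mul(Rational(-1, 2), 15)), 2)), Mul(-1, 1)) = Add(Add(-1, Pow(Add(6, Rational(-15, 2)), 2)), -1) = Add(Add(-1, Pow(Rational(-3, 2), 2)), -1) = Add(Add(-1, Rational(9, 4)), -1) = Add(Rational(5, 4), -1) = Rational(1, 4) ≈ 0.25000)
Mul(-1, K) = Mul(-1, Rational(1, 4)) = Rational(-1, 4)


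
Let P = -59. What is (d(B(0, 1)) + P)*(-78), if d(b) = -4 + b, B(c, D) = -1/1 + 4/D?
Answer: 4680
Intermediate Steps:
B(c, D) = -1 + 4/D (B(c, D) = -1*1 + 4/D = -1 + 4/D)
(d(B(0, 1)) + P)*(-78) = ((-4 + (4 - 1*1)/1) - 59)*(-78) = ((-4 + 1*(4 - 1)) - 59)*(-78) = ((-4 + 1*3) - 59)*(-78) = ((-4 + 3) - 59)*(-78) = (-1 - 59)*(-78) = -60*(-78) = 4680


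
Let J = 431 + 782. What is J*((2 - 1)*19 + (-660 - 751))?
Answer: -1688496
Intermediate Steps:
J = 1213
J*((2 - 1)*19 + (-660 - 751)) = 1213*((2 - 1)*19 + (-660 - 751)) = 1213*(1*19 - 1411) = 1213*(19 - 1411) = 1213*(-1392) = -1688496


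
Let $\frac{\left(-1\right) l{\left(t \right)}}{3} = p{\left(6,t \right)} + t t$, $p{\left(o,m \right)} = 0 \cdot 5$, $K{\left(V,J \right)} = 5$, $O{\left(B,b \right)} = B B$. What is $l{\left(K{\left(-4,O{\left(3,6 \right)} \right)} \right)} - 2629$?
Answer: $-2704$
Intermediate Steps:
$O{\left(B,b \right)} = B^{2}$
$p{\left(o,m \right)} = 0$
$l{\left(t \right)} = - 3 t^{2}$ ($l{\left(t \right)} = - 3 \left(0 + t t\right) = - 3 \left(0 + t^{2}\right) = - 3 t^{2}$)
$l{\left(K{\left(-4,O{\left(3,6 \right)} \right)} \right)} - 2629 = - 3 \cdot 5^{2} - 2629 = \left(-3\right) 25 - 2629 = -75 - 2629 = -2704$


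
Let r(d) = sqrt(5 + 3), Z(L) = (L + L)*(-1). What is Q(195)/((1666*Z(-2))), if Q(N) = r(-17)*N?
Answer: 195*sqrt(2)/3332 ≈ 0.082765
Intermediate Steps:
Z(L) = -2*L (Z(L) = (2*L)*(-1) = -2*L)
r(d) = 2*sqrt(2) (r(d) = sqrt(8) = 2*sqrt(2))
Q(N) = 2*N*sqrt(2) (Q(N) = (2*sqrt(2))*N = 2*N*sqrt(2))
Q(195)/((1666*Z(-2))) = (2*195*sqrt(2))/((1666*(-2*(-2)))) = (390*sqrt(2))/((1666*4)) = (390*sqrt(2))/6664 = (390*sqrt(2))*(1/6664) = 195*sqrt(2)/3332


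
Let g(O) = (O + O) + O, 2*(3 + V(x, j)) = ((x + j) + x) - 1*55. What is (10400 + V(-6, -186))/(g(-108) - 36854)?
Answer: -20541/74356 ≈ -0.27625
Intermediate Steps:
V(x, j) = -61/2 + x + j/2 (V(x, j) = -3 + (((x + j) + x) - 1*55)/2 = -3 + (((j + x) + x) - 55)/2 = -3 + ((j + 2*x) - 55)/2 = -3 + (-55 + j + 2*x)/2 = -3 + (-55/2 + x + j/2) = -61/2 + x + j/2)
g(O) = 3*O (g(O) = 2*O + O = 3*O)
(10400 + V(-6, -186))/(g(-108) - 36854) = (10400 + (-61/2 - 6 + (½)*(-186)))/(3*(-108) - 36854) = (10400 + (-61/2 - 6 - 93))/(-324 - 36854) = (10400 - 259/2)/(-37178) = (20541/2)*(-1/37178) = -20541/74356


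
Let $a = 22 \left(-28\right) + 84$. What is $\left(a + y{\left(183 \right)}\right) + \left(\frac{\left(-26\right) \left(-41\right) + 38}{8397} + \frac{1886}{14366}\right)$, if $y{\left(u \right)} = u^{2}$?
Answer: $\frac{662612919470}{20105217} \approx 32957.0$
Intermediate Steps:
$a = -532$ ($a = -616 + 84 = -532$)
$\left(a + y{\left(183 \right)}\right) + \left(\frac{\left(-26\right) \left(-41\right) + 38}{8397} + \frac{1886}{14366}\right) = \left(-532 + 183^{2}\right) + \left(\frac{\left(-26\right) \left(-41\right) + 38}{8397} + \frac{1886}{14366}\right) = \left(-532 + 33489\right) + \left(\left(1066 + 38\right) \frac{1}{8397} + 1886 \cdot \frac{1}{14366}\right) = 32957 + \left(1104 \cdot \frac{1}{8397} + \frac{943}{7183}\right) = 32957 + \left(\frac{368}{2799} + \frac{943}{7183}\right) = 32957 + \frac{5282801}{20105217} = \frac{662612919470}{20105217}$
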